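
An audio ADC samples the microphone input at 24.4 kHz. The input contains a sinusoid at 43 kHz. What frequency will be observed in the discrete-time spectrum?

5.8 kHz

43 kHz mod fs = 18.6 kHz.
18.6 kHz > fs/2 = 12.2 kHz, folds to fs − 18.6 kHz = 5.8 kHz.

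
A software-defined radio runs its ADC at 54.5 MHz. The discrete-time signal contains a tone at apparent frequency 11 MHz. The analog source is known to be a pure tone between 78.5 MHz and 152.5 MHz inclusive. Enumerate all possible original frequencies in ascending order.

Frequencies that alias to 11 MHz are k·fs ± 11 MHz for integer k ≥ 0.
k=0: 11 MHz.
k=1: 43.5 MHz, 65.5 MHz.
k=2: 98 MHz, 120 MHz.
k=3: 152.5 MHz, 174.5 MHz.
k=4: 207 MHz, 229 MHz.
Within [78.5 MHz, 152.5 MHz]: 98 MHz, 120 MHz, 152.5 MHz.

98 MHz, 120 MHz, 152.5 MHz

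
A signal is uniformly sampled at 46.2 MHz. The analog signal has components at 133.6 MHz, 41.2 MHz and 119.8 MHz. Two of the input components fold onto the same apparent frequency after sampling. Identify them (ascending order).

41.2 MHz, 133.6 MHz

fs/2 = 23.1 MHz.
133.6 MHz mod fs = 41.2 MHz.
41.2 MHz > fs/2 = 23.1 MHz, folds to fs − 41.2 MHz = 5 MHz.
41.2 MHz > fs/2 = 23.1 MHz, folds to fs − 41.2 MHz = 5 MHz.
119.8 MHz mod fs = 27.4 MHz.
27.4 MHz > fs/2 = 23.1 MHz, folds to fs − 27.4 MHz = 18.8 MHz.
41.2 MHz and 133.6 MHz both map to 5 MHz.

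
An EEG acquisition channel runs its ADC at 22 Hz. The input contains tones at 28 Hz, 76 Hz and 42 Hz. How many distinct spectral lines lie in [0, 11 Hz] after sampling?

fs/2 = 11 Hz.
28 Hz mod fs = 6 Hz.
6 Hz ≤ fs/2 = 11 Hz, appears at 6 Hz.
76 Hz mod fs = 10 Hz.
10 Hz ≤ fs/2 = 11 Hz, appears at 10 Hz.
42 Hz mod fs = 20 Hz.
20 Hz > fs/2 = 11 Hz, folds to fs − 20 Hz = 2 Hz.
Distinct values: {2 Hz, 6 Hz, 10 Hz} → 3.

3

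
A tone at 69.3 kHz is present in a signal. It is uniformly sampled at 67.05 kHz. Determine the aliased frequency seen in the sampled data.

2.25 kHz

69.3 kHz mod fs = 2.25 kHz.
2.25 kHz ≤ fs/2 = 33.525 kHz, appears at 2.25 kHz.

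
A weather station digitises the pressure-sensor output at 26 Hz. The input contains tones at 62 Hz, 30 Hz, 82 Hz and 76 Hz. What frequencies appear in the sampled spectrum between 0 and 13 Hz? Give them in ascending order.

2 Hz, 4 Hz, 10 Hz

fs/2 = 13 Hz.
62 Hz mod fs = 10 Hz.
10 Hz ≤ fs/2 = 13 Hz, appears at 10 Hz.
30 Hz mod fs = 4 Hz.
4 Hz ≤ fs/2 = 13 Hz, appears at 4 Hz.
82 Hz mod fs = 4 Hz.
4 Hz ≤ fs/2 = 13 Hz, appears at 4 Hz.
76 Hz mod fs = 24 Hz.
24 Hz > fs/2 = 13 Hz, folds to fs − 24 Hz = 2 Hz.
Distinct values: {2 Hz, 4 Hz, 10 Hz}.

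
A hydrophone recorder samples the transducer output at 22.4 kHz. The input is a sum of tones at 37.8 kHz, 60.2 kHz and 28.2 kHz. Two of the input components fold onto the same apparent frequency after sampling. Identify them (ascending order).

37.8 kHz, 60.2 kHz

fs/2 = 11.2 kHz.
37.8 kHz mod fs = 15.4 kHz.
15.4 kHz > fs/2 = 11.2 kHz, folds to fs − 15.4 kHz = 7 kHz.
60.2 kHz mod fs = 15.4 kHz.
15.4 kHz > fs/2 = 11.2 kHz, folds to fs − 15.4 kHz = 7 kHz.
28.2 kHz mod fs = 5.8 kHz.
5.8 kHz ≤ fs/2 = 11.2 kHz, appears at 5.8 kHz.
37.8 kHz and 60.2 kHz both map to 7 kHz.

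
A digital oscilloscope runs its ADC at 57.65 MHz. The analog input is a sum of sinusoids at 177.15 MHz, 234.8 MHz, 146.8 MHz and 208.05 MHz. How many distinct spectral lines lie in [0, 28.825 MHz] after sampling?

3

fs/2 = 28.825 MHz.
177.15 MHz mod fs = 4.2 MHz.
4.2 MHz ≤ fs/2 = 28.825 MHz, appears at 4.2 MHz.
234.8 MHz mod fs = 4.2 MHz.
4.2 MHz ≤ fs/2 = 28.825 MHz, appears at 4.2 MHz.
146.8 MHz mod fs = 31.5 MHz.
31.5 MHz > fs/2 = 28.825 MHz, folds to fs − 31.5 MHz = 26.15 MHz.
208.05 MHz mod fs = 35.1 MHz.
35.1 MHz > fs/2 = 28.825 MHz, folds to fs − 35.1 MHz = 22.55 MHz.
Distinct values: {4.2 MHz, 22.55 MHz, 26.15 MHz} → 3.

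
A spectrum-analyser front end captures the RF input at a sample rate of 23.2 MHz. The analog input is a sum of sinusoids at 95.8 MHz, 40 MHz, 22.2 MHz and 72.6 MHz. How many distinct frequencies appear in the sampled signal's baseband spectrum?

fs/2 = 11.6 MHz.
95.8 MHz mod fs = 3 MHz.
3 MHz ≤ fs/2 = 11.6 MHz, appears at 3 MHz.
40 MHz mod fs = 16.8 MHz.
16.8 MHz > fs/2 = 11.6 MHz, folds to fs − 16.8 MHz = 6.4 MHz.
22.2 MHz > fs/2 = 11.6 MHz, folds to fs − 22.2 MHz = 1 MHz.
72.6 MHz mod fs = 3 MHz.
3 MHz ≤ fs/2 = 11.6 MHz, appears at 3 MHz.
Distinct values: {1 MHz, 3 MHz, 6.4 MHz} → 3.

3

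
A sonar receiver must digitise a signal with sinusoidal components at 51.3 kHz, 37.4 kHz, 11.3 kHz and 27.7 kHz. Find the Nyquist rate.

Highest-frequency component: 51.3 kHz.
Nyquist rate = 2 × 51.3 kHz = 102.6 kHz.

102.6 kHz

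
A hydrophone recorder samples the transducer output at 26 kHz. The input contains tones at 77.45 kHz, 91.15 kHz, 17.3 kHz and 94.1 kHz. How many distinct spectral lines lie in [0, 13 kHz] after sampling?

fs/2 = 13 kHz.
77.45 kHz mod fs = 25.45 kHz.
25.45 kHz > fs/2 = 13 kHz, folds to fs − 25.45 kHz = 0.55 kHz.
91.15 kHz mod fs = 13.15 kHz.
13.15 kHz > fs/2 = 13 kHz, folds to fs − 13.15 kHz = 12.85 kHz.
17.3 kHz > fs/2 = 13 kHz, folds to fs − 17.3 kHz = 8.7 kHz.
94.1 kHz mod fs = 16.1 kHz.
16.1 kHz > fs/2 = 13 kHz, folds to fs − 16.1 kHz = 9.9 kHz.
Distinct values: {0.55 kHz, 8.7 kHz, 9.9 kHz, 12.85 kHz} → 4.

4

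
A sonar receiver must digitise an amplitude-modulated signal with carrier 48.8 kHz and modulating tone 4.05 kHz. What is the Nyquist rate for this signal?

105.7 kHz

AM sidebands sit at fc ± fm = 44.75 kHz and 52.85 kHz.
Highest-frequency component: 52.85 kHz.
Nyquist rate = 2 × 52.85 kHz = 105.7 kHz.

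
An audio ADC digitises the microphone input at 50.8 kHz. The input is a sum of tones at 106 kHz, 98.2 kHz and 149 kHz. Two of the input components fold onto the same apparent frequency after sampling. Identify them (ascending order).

98.2 kHz, 149 kHz

fs/2 = 25.4 kHz.
106 kHz mod fs = 4.4 kHz.
4.4 kHz ≤ fs/2 = 25.4 kHz, appears at 4.4 kHz.
98.2 kHz mod fs = 47.4 kHz.
47.4 kHz > fs/2 = 25.4 kHz, folds to fs − 47.4 kHz = 3.4 kHz.
149 kHz mod fs = 47.4 kHz.
47.4 kHz > fs/2 = 25.4 kHz, folds to fs − 47.4 kHz = 3.4 kHz.
98.2 kHz and 149 kHz both map to 3.4 kHz.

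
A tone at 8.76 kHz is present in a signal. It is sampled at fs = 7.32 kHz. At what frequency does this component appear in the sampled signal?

1.44 kHz

8.76 kHz mod fs = 1.44 kHz.
1.44 kHz ≤ fs/2 = 3.66 kHz, appears at 1.44 kHz.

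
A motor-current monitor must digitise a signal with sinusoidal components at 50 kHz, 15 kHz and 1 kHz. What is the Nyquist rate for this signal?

Highest-frequency component: 50 kHz.
Nyquist rate = 2 × 50 kHz = 100 kHz.

100 kHz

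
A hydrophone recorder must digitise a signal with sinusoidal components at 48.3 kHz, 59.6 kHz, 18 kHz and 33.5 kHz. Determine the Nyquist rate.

119.2 kHz

Highest-frequency component: 59.6 kHz.
Nyquist rate = 2 × 59.6 kHz = 119.2 kHz.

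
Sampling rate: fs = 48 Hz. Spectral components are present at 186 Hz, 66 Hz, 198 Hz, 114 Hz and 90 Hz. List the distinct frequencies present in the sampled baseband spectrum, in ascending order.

fs/2 = 24 Hz.
186 Hz mod fs = 42 Hz.
42 Hz > fs/2 = 24 Hz, folds to fs − 42 Hz = 6 Hz.
66 Hz mod fs = 18 Hz.
18 Hz ≤ fs/2 = 24 Hz, appears at 18 Hz.
198 Hz mod fs = 6 Hz.
6 Hz ≤ fs/2 = 24 Hz, appears at 6 Hz.
114 Hz mod fs = 18 Hz.
18 Hz ≤ fs/2 = 24 Hz, appears at 18 Hz.
90 Hz mod fs = 42 Hz.
42 Hz > fs/2 = 24 Hz, folds to fs − 42 Hz = 6 Hz.
Distinct values: {6 Hz, 18 Hz}.

6 Hz, 18 Hz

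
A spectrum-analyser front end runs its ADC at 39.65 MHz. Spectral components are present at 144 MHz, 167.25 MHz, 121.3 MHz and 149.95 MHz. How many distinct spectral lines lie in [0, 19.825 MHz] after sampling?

3

fs/2 = 19.825 MHz.
144 MHz mod fs = 25.05 MHz.
25.05 MHz > fs/2 = 19.825 MHz, folds to fs − 25.05 MHz = 14.6 MHz.
167.25 MHz mod fs = 8.65 MHz.
8.65 MHz ≤ fs/2 = 19.825 MHz, appears at 8.65 MHz.
121.3 MHz mod fs = 2.35 MHz.
2.35 MHz ≤ fs/2 = 19.825 MHz, appears at 2.35 MHz.
149.95 MHz mod fs = 31 MHz.
31 MHz > fs/2 = 19.825 MHz, folds to fs − 31 MHz = 8.65 MHz.
Distinct values: {2.35 MHz, 8.65 MHz, 14.6 MHz} → 3.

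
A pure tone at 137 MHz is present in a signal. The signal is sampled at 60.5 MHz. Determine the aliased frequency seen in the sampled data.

16 MHz

137 MHz mod fs = 16 MHz.
16 MHz ≤ fs/2 = 30.25 MHz, appears at 16 MHz.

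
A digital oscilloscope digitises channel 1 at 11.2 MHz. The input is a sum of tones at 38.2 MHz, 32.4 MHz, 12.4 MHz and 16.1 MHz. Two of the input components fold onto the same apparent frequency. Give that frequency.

1.2 MHz

fs/2 = 5.6 MHz.
38.2 MHz mod fs = 4.6 MHz.
4.6 MHz ≤ fs/2 = 5.6 MHz, appears at 4.6 MHz.
32.4 MHz mod fs = 10 MHz.
10 MHz > fs/2 = 5.6 MHz, folds to fs − 10 MHz = 1.2 MHz.
12.4 MHz mod fs = 1.2 MHz.
1.2 MHz ≤ fs/2 = 5.6 MHz, appears at 1.2 MHz.
16.1 MHz mod fs = 4.9 MHz.
4.9 MHz ≤ fs/2 = 5.6 MHz, appears at 4.9 MHz.
12.4 MHz and 32.4 MHz both map to 1.2 MHz.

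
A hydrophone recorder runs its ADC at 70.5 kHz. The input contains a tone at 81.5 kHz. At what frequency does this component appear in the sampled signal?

81.5 kHz mod fs = 11 kHz.
11 kHz ≤ fs/2 = 35.25 kHz, appears at 11 kHz.

11 kHz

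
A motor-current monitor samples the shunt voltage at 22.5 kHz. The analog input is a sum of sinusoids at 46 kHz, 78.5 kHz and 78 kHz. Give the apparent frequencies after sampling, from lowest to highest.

1 kHz, 10.5 kHz, 11 kHz

fs/2 = 11.25 kHz.
46 kHz mod fs = 1 kHz.
1 kHz ≤ fs/2 = 11.25 kHz, appears at 1 kHz.
78.5 kHz mod fs = 11 kHz.
11 kHz ≤ fs/2 = 11.25 kHz, appears at 11 kHz.
78 kHz mod fs = 10.5 kHz.
10.5 kHz ≤ fs/2 = 11.25 kHz, appears at 10.5 kHz.
Distinct values: {1 kHz, 10.5 kHz, 11 kHz}.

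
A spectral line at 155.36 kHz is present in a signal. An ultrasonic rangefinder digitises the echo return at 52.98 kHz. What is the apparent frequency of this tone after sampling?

155.36 kHz mod fs = 49.4 kHz.
49.4 kHz > fs/2 = 26.49 kHz, folds to fs − 49.4 kHz = 3.58 kHz.

3.58 kHz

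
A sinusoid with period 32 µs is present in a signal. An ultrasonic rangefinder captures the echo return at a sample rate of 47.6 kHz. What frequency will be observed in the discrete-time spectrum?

16.35 kHz

T = 32 µs → f = 1/T = 31.25 kHz.
31.25 kHz > fs/2 = 23.8 kHz, folds to fs − 31.25 kHz = 16.35 kHz.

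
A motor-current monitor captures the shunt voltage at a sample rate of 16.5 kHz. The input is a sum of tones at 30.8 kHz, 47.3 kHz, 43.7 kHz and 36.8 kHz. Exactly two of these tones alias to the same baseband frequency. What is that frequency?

2.2 kHz

fs/2 = 8.25 kHz.
30.8 kHz mod fs = 14.3 kHz.
14.3 kHz > fs/2 = 8.25 kHz, folds to fs − 14.3 kHz = 2.2 kHz.
47.3 kHz mod fs = 14.3 kHz.
14.3 kHz > fs/2 = 8.25 kHz, folds to fs − 14.3 kHz = 2.2 kHz.
43.7 kHz mod fs = 10.7 kHz.
10.7 kHz > fs/2 = 8.25 kHz, folds to fs − 10.7 kHz = 5.8 kHz.
36.8 kHz mod fs = 3.8 kHz.
3.8 kHz ≤ fs/2 = 8.25 kHz, appears at 3.8 kHz.
30.8 kHz and 47.3 kHz both map to 2.2 kHz.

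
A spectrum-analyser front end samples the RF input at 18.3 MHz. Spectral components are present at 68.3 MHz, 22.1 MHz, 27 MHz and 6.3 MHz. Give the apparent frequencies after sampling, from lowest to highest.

3.8 MHz, 4.9 MHz, 6.3 MHz, 8.7 MHz

fs/2 = 9.15 MHz.
68.3 MHz mod fs = 13.4 MHz.
13.4 MHz > fs/2 = 9.15 MHz, folds to fs − 13.4 MHz = 4.9 MHz.
22.1 MHz mod fs = 3.8 MHz.
3.8 MHz ≤ fs/2 = 9.15 MHz, appears at 3.8 MHz.
27 MHz mod fs = 8.7 MHz.
8.7 MHz ≤ fs/2 = 9.15 MHz, appears at 8.7 MHz.
6.3 MHz ≤ fs/2 = 9.15 MHz, passes unchanged.
Distinct values: {3.8 MHz, 4.9 MHz, 6.3 MHz, 8.7 MHz}.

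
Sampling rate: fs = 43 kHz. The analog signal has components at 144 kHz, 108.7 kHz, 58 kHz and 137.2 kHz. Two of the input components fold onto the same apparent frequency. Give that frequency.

15 kHz

fs/2 = 21.5 kHz.
144 kHz mod fs = 15 kHz.
15 kHz ≤ fs/2 = 21.5 kHz, appears at 15 kHz.
108.7 kHz mod fs = 22.7 kHz.
22.7 kHz > fs/2 = 21.5 kHz, folds to fs − 22.7 kHz = 20.3 kHz.
58 kHz mod fs = 15 kHz.
15 kHz ≤ fs/2 = 21.5 kHz, appears at 15 kHz.
137.2 kHz mod fs = 8.2 kHz.
8.2 kHz ≤ fs/2 = 21.5 kHz, appears at 8.2 kHz.
58 kHz and 144 kHz both map to 15 kHz.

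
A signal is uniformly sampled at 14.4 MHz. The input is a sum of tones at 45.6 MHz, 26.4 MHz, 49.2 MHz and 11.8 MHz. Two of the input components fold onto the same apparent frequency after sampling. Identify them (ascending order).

fs/2 = 7.2 MHz.
45.6 MHz mod fs = 2.4 MHz.
2.4 MHz ≤ fs/2 = 7.2 MHz, appears at 2.4 MHz.
26.4 MHz mod fs = 12 MHz.
12 MHz > fs/2 = 7.2 MHz, folds to fs − 12 MHz = 2.4 MHz.
49.2 MHz mod fs = 6 MHz.
6 MHz ≤ fs/2 = 7.2 MHz, appears at 6 MHz.
11.8 MHz > fs/2 = 7.2 MHz, folds to fs − 11.8 MHz = 2.6 MHz.
26.4 MHz and 45.6 MHz both map to 2.4 MHz.

26.4 MHz, 45.6 MHz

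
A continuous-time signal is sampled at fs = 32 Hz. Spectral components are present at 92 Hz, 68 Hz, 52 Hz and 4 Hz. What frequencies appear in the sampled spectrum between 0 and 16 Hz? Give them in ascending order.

4 Hz, 12 Hz

fs/2 = 16 Hz.
92 Hz mod fs = 28 Hz.
28 Hz > fs/2 = 16 Hz, folds to fs − 28 Hz = 4 Hz.
68 Hz mod fs = 4 Hz.
4 Hz ≤ fs/2 = 16 Hz, appears at 4 Hz.
52 Hz mod fs = 20 Hz.
20 Hz > fs/2 = 16 Hz, folds to fs − 20 Hz = 12 Hz.
4 Hz ≤ fs/2 = 16 Hz, passes unchanged.
Distinct values: {4 Hz, 12 Hz}.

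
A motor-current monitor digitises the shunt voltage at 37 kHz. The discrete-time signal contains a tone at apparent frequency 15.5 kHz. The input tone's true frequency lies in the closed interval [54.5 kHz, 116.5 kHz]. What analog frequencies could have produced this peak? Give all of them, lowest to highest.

Frequencies that alias to 15.5 kHz are k·fs ± 15.5 kHz for integer k ≥ 0.
k=0: 15.5 kHz.
k=1: 21.5 kHz, 52.5 kHz.
k=2: 58.5 kHz, 89.5 kHz.
k=3: 95.5 kHz, 126.5 kHz.
k=4: 132.5 kHz, 163.5 kHz.
Within [54.5 kHz, 116.5 kHz]: 58.5 kHz, 89.5 kHz, 95.5 kHz.

58.5 kHz, 89.5 kHz, 95.5 kHz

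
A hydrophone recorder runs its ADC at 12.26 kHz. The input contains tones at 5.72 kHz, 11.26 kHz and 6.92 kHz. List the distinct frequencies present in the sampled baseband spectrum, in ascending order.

fs/2 = 6.13 kHz.
5.72 kHz ≤ fs/2 = 6.13 kHz, passes unchanged.
11.26 kHz > fs/2 = 6.13 kHz, folds to fs − 11.26 kHz = 1 kHz.
6.92 kHz > fs/2 = 6.13 kHz, folds to fs − 6.92 kHz = 5.34 kHz.
Distinct values: {1 kHz, 5.34 kHz, 5.72 kHz}.

1 kHz, 5.34 kHz, 5.72 kHz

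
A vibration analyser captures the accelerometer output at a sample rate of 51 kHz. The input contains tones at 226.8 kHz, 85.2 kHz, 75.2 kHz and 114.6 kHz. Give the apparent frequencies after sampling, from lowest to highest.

12.6 kHz, 16.8 kHz, 22.8 kHz, 24.2 kHz

fs/2 = 25.5 kHz.
226.8 kHz mod fs = 22.8 kHz.
22.8 kHz ≤ fs/2 = 25.5 kHz, appears at 22.8 kHz.
85.2 kHz mod fs = 34.2 kHz.
34.2 kHz > fs/2 = 25.5 kHz, folds to fs − 34.2 kHz = 16.8 kHz.
75.2 kHz mod fs = 24.2 kHz.
24.2 kHz ≤ fs/2 = 25.5 kHz, appears at 24.2 kHz.
114.6 kHz mod fs = 12.6 kHz.
12.6 kHz ≤ fs/2 = 25.5 kHz, appears at 12.6 kHz.
Distinct values: {12.6 kHz, 16.8 kHz, 22.8 kHz, 24.2 kHz}.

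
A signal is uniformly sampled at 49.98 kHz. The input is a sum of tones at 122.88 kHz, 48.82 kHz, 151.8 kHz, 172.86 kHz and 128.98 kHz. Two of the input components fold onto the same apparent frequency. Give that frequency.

fs/2 = 24.99 kHz.
122.88 kHz mod fs = 22.92 kHz.
22.92 kHz ≤ fs/2 = 24.99 kHz, appears at 22.92 kHz.
48.82 kHz > fs/2 = 24.99 kHz, folds to fs − 48.82 kHz = 1.16 kHz.
151.8 kHz mod fs = 1.86 kHz.
1.86 kHz ≤ fs/2 = 24.99 kHz, appears at 1.86 kHz.
172.86 kHz mod fs = 22.92 kHz.
22.92 kHz ≤ fs/2 = 24.99 kHz, appears at 22.92 kHz.
128.98 kHz mod fs = 29.02 kHz.
29.02 kHz > fs/2 = 24.99 kHz, folds to fs − 29.02 kHz = 20.96 kHz.
122.88 kHz and 172.86 kHz both map to 22.92 kHz.

22.92 kHz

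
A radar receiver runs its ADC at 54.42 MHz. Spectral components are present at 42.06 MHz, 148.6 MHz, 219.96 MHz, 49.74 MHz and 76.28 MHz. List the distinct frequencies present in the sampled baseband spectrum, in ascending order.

2.28 MHz, 4.68 MHz, 12.36 MHz, 14.66 MHz, 21.86 MHz

fs/2 = 27.21 MHz.
42.06 MHz > fs/2 = 27.21 MHz, folds to fs − 42.06 MHz = 12.36 MHz.
148.6 MHz mod fs = 39.76 MHz.
39.76 MHz > fs/2 = 27.21 MHz, folds to fs − 39.76 MHz = 14.66 MHz.
219.96 MHz mod fs = 2.28 MHz.
2.28 MHz ≤ fs/2 = 27.21 MHz, appears at 2.28 MHz.
49.74 MHz > fs/2 = 27.21 MHz, folds to fs − 49.74 MHz = 4.68 MHz.
76.28 MHz mod fs = 21.86 MHz.
21.86 MHz ≤ fs/2 = 27.21 MHz, appears at 21.86 MHz.
Distinct values: {2.28 MHz, 4.68 MHz, 12.36 MHz, 14.66 MHz, 21.86 MHz}.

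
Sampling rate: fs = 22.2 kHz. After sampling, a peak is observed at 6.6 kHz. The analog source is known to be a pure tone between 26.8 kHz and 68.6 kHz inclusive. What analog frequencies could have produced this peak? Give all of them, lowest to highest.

Frequencies that alias to 6.6 kHz are k·fs ± 6.6 kHz for integer k ≥ 0.
k=0: 6.6 kHz.
k=1: 15.6 kHz, 28.8 kHz.
k=2: 37.8 kHz, 51 kHz.
k=3: 60 kHz, 73.2 kHz.
k=4: 82.2 kHz, 95.4 kHz.
Within [26.8 kHz, 68.6 kHz]: 28.8 kHz, 37.8 kHz, 51 kHz, 60 kHz.

28.8 kHz, 37.8 kHz, 51 kHz, 60 kHz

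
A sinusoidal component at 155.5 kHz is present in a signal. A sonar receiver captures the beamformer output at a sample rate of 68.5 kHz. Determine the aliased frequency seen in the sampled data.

18.5 kHz

155.5 kHz mod fs = 18.5 kHz.
18.5 kHz ≤ fs/2 = 34.25 kHz, appears at 18.5 kHz.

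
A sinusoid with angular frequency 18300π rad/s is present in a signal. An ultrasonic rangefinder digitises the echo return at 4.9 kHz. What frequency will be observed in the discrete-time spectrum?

0.65 kHz

ω = 18300π rad/s → f = ω/(2π) = 9150 Hz = 9.15 kHz.
9.15 kHz mod fs = 4.25 kHz.
4.25 kHz > fs/2 = 2.45 kHz, folds to fs − 4.25 kHz = 0.65 kHz.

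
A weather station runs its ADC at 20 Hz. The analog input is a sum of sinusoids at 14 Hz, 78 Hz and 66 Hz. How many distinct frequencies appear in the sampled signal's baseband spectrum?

2

fs/2 = 10 Hz.
14 Hz > fs/2 = 10 Hz, folds to fs − 14 Hz = 6 Hz.
78 Hz mod fs = 18 Hz.
18 Hz > fs/2 = 10 Hz, folds to fs − 18 Hz = 2 Hz.
66 Hz mod fs = 6 Hz.
6 Hz ≤ fs/2 = 10 Hz, appears at 6 Hz.
Distinct values: {2 Hz, 6 Hz} → 2.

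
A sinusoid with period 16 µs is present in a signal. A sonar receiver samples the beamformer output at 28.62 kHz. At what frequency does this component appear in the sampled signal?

T = 16 µs → f = 1/T = 62.5 kHz.
62.5 kHz mod fs = 5.26 kHz.
5.26 kHz ≤ fs/2 = 14.31 kHz, appears at 5.26 kHz.

5.26 kHz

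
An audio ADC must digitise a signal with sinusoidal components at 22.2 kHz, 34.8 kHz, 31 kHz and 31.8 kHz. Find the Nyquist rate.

Highest-frequency component: 34.8 kHz.
Nyquist rate = 2 × 34.8 kHz = 69.6 kHz.

69.6 kHz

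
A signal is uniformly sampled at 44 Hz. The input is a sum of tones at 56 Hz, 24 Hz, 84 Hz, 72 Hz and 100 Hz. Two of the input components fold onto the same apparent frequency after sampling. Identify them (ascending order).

56 Hz, 100 Hz

fs/2 = 22 Hz.
56 Hz mod fs = 12 Hz.
12 Hz ≤ fs/2 = 22 Hz, appears at 12 Hz.
24 Hz > fs/2 = 22 Hz, folds to fs − 24 Hz = 20 Hz.
84 Hz mod fs = 40 Hz.
40 Hz > fs/2 = 22 Hz, folds to fs − 40 Hz = 4 Hz.
72 Hz mod fs = 28 Hz.
28 Hz > fs/2 = 22 Hz, folds to fs − 28 Hz = 16 Hz.
100 Hz mod fs = 12 Hz.
12 Hz ≤ fs/2 = 22 Hz, appears at 12 Hz.
56 Hz and 100 Hz both map to 12 Hz.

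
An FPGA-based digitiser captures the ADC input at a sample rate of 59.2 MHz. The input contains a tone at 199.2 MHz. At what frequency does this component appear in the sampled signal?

199.2 MHz mod fs = 21.6 MHz.
21.6 MHz ≤ fs/2 = 29.6 MHz, appears at 21.6 MHz.

21.6 MHz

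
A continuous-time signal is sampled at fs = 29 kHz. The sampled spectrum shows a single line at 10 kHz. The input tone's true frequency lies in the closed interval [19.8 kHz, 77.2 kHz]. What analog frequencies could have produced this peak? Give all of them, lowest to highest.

39 kHz, 48 kHz, 68 kHz, 77 kHz

Frequencies that alias to 10 kHz are k·fs ± 10 kHz for integer k ≥ 0.
k=0: 10 kHz.
k=1: 19 kHz, 39 kHz.
k=2: 48 kHz, 68 kHz.
k=3: 77 kHz, 97 kHz.
k=4: 106 kHz, 126 kHz.
Within [19.8 kHz, 77.2 kHz]: 39 kHz, 48 kHz, 68 kHz, 77 kHz.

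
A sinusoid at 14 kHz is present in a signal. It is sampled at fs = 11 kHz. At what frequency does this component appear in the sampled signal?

3 kHz

14 kHz mod fs = 3 kHz.
3 kHz ≤ fs/2 = 5.5 kHz, appears at 3 kHz.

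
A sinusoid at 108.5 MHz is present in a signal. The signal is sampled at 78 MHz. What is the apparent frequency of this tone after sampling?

30.5 MHz

108.5 MHz mod fs = 30.5 MHz.
30.5 MHz ≤ fs/2 = 39 MHz, appears at 30.5 MHz.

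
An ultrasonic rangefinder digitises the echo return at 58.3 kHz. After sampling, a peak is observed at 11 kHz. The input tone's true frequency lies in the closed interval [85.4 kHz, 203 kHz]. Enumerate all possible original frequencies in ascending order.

Frequencies that alias to 11 kHz are k·fs ± 11 kHz for integer k ≥ 0.
k=0: 11 kHz.
k=1: 47.3 kHz, 69.3 kHz.
k=2: 105.6 kHz, 127.6 kHz.
k=3: 163.9 kHz, 185.9 kHz.
k=4: 222.2 kHz, 244.2 kHz.
Within [85.4 kHz, 203 kHz]: 105.6 kHz, 127.6 kHz, 163.9 kHz, 185.9 kHz.

105.6 kHz, 127.6 kHz, 163.9 kHz, 185.9 kHz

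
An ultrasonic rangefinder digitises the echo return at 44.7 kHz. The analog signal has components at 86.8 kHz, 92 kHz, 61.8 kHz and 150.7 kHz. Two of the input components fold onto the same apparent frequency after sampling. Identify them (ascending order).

fs/2 = 22.35 kHz.
86.8 kHz mod fs = 42.1 kHz.
42.1 kHz > fs/2 = 22.35 kHz, folds to fs − 42.1 kHz = 2.6 kHz.
92 kHz mod fs = 2.6 kHz.
2.6 kHz ≤ fs/2 = 22.35 kHz, appears at 2.6 kHz.
61.8 kHz mod fs = 17.1 kHz.
17.1 kHz ≤ fs/2 = 22.35 kHz, appears at 17.1 kHz.
150.7 kHz mod fs = 16.6 kHz.
16.6 kHz ≤ fs/2 = 22.35 kHz, appears at 16.6 kHz.
86.8 kHz and 92 kHz both map to 2.6 kHz.

86.8 kHz, 92 kHz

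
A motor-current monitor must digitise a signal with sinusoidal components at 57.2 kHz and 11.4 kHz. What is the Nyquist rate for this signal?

Highest-frequency component: 57.2 kHz.
Nyquist rate = 2 × 57.2 kHz = 114.4 kHz.

114.4 kHz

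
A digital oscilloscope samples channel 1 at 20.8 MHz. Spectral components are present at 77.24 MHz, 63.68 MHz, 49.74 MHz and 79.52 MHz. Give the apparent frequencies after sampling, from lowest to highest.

1.28 MHz, 3.68 MHz, 5.96 MHz, 8.14 MHz

fs/2 = 10.4 MHz.
77.24 MHz mod fs = 14.84 MHz.
14.84 MHz > fs/2 = 10.4 MHz, folds to fs − 14.84 MHz = 5.96 MHz.
63.68 MHz mod fs = 1.28 MHz.
1.28 MHz ≤ fs/2 = 10.4 MHz, appears at 1.28 MHz.
49.74 MHz mod fs = 8.14 MHz.
8.14 MHz ≤ fs/2 = 10.4 MHz, appears at 8.14 MHz.
79.52 MHz mod fs = 17.12 MHz.
17.12 MHz > fs/2 = 10.4 MHz, folds to fs − 17.12 MHz = 3.68 MHz.
Distinct values: {1.28 MHz, 3.68 MHz, 5.96 MHz, 8.14 MHz}.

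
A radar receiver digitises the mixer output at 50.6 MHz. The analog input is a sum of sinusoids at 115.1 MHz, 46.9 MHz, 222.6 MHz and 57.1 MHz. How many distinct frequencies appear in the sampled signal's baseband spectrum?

fs/2 = 25.3 MHz.
115.1 MHz mod fs = 13.9 MHz.
13.9 MHz ≤ fs/2 = 25.3 MHz, appears at 13.9 MHz.
46.9 MHz > fs/2 = 25.3 MHz, folds to fs − 46.9 MHz = 3.7 MHz.
222.6 MHz mod fs = 20.2 MHz.
20.2 MHz ≤ fs/2 = 25.3 MHz, appears at 20.2 MHz.
57.1 MHz mod fs = 6.5 MHz.
6.5 MHz ≤ fs/2 = 25.3 MHz, appears at 6.5 MHz.
Distinct values: {3.7 MHz, 6.5 MHz, 13.9 MHz, 20.2 MHz} → 4.

4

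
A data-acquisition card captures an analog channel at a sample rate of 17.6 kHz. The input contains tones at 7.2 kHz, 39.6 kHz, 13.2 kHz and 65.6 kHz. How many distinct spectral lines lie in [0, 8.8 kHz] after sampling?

3

fs/2 = 8.8 kHz.
7.2 kHz ≤ fs/2 = 8.8 kHz, passes unchanged.
39.6 kHz mod fs = 4.4 kHz.
4.4 kHz ≤ fs/2 = 8.8 kHz, appears at 4.4 kHz.
13.2 kHz > fs/2 = 8.8 kHz, folds to fs − 13.2 kHz = 4.4 kHz.
65.6 kHz mod fs = 12.8 kHz.
12.8 kHz > fs/2 = 8.8 kHz, folds to fs − 12.8 kHz = 4.8 kHz.
Distinct values: {4.4 kHz, 4.8 kHz, 7.2 kHz} → 3.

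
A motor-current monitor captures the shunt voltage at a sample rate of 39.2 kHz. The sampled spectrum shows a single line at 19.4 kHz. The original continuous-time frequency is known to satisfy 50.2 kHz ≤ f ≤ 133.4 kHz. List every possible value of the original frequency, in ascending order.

58.6 kHz, 59 kHz, 97.8 kHz, 98.2 kHz

Frequencies that alias to 19.4 kHz are k·fs ± 19.4 kHz for integer k ≥ 0.
k=0: 19.4 kHz.
k=1: 19.8 kHz, 58.6 kHz.
k=2: 59 kHz, 97.8 kHz.
k=3: 98.2 kHz, 137 kHz.
k=4: 137.4 kHz, 176.2 kHz.
Within [50.2 kHz, 133.4 kHz]: 58.6 kHz, 59 kHz, 97.8 kHz, 98.2 kHz.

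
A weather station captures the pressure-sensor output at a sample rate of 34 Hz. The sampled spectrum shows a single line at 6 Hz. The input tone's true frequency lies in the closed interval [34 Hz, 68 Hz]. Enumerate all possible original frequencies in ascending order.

Frequencies that alias to 6 Hz are k·fs ± 6 Hz for integer k ≥ 0.
k=0: 6 Hz.
k=1: 28 Hz, 40 Hz.
k=2: 62 Hz, 74 Hz.
k=3: 96 Hz, 108 Hz.
Within [34 Hz, 68 Hz]: 40 Hz, 62 Hz.

40 Hz, 62 Hz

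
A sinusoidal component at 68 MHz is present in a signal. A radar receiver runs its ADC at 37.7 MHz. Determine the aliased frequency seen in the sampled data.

7.4 MHz

68 MHz mod fs = 30.3 MHz.
30.3 MHz > fs/2 = 18.85 MHz, folds to fs − 30.3 MHz = 7.4 MHz.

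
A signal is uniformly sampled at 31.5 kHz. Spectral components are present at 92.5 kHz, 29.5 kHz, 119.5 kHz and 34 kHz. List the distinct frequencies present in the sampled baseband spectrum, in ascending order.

2 kHz, 2.5 kHz, 6.5 kHz

fs/2 = 15.75 kHz.
92.5 kHz mod fs = 29.5 kHz.
29.5 kHz > fs/2 = 15.75 kHz, folds to fs − 29.5 kHz = 2 kHz.
29.5 kHz > fs/2 = 15.75 kHz, folds to fs − 29.5 kHz = 2 kHz.
119.5 kHz mod fs = 25 kHz.
25 kHz > fs/2 = 15.75 kHz, folds to fs − 25 kHz = 6.5 kHz.
34 kHz mod fs = 2.5 kHz.
2.5 kHz ≤ fs/2 = 15.75 kHz, appears at 2.5 kHz.
Distinct values: {2 kHz, 2.5 kHz, 6.5 kHz}.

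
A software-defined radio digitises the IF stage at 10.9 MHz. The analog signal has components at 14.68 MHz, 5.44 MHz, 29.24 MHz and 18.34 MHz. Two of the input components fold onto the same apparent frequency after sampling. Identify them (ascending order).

18.34 MHz, 29.24 MHz

fs/2 = 5.45 MHz.
14.68 MHz mod fs = 3.78 MHz.
3.78 MHz ≤ fs/2 = 5.45 MHz, appears at 3.78 MHz.
5.44 MHz ≤ fs/2 = 5.45 MHz, passes unchanged.
29.24 MHz mod fs = 7.44 MHz.
7.44 MHz > fs/2 = 5.45 MHz, folds to fs − 7.44 MHz = 3.46 MHz.
18.34 MHz mod fs = 7.44 MHz.
7.44 MHz > fs/2 = 5.45 MHz, folds to fs − 7.44 MHz = 3.46 MHz.
18.34 MHz and 29.24 MHz both map to 3.46 MHz.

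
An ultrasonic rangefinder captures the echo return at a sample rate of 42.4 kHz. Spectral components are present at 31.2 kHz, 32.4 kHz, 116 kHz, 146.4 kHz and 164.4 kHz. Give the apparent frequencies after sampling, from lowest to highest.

5.2 kHz, 10 kHz, 11.2 kHz, 19.2 kHz

fs/2 = 21.2 kHz.
31.2 kHz > fs/2 = 21.2 kHz, folds to fs − 31.2 kHz = 11.2 kHz.
32.4 kHz > fs/2 = 21.2 kHz, folds to fs − 32.4 kHz = 10 kHz.
116 kHz mod fs = 31.2 kHz.
31.2 kHz > fs/2 = 21.2 kHz, folds to fs − 31.2 kHz = 11.2 kHz.
146.4 kHz mod fs = 19.2 kHz.
19.2 kHz ≤ fs/2 = 21.2 kHz, appears at 19.2 kHz.
164.4 kHz mod fs = 37.2 kHz.
37.2 kHz > fs/2 = 21.2 kHz, folds to fs − 37.2 kHz = 5.2 kHz.
Distinct values: {5.2 kHz, 10 kHz, 11.2 kHz, 19.2 kHz}.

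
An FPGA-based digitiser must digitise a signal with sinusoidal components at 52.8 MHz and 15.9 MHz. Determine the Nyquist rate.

105.6 MHz

Highest-frequency component: 52.8 MHz.
Nyquist rate = 2 × 52.8 MHz = 105.6 MHz.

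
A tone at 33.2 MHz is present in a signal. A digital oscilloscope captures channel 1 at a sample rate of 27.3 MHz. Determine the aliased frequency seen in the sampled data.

33.2 MHz mod fs = 5.9 MHz.
5.9 MHz ≤ fs/2 = 13.65 MHz, appears at 5.9 MHz.

5.9 MHz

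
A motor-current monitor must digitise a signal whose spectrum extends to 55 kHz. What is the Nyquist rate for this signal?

Nyquist rate = 2 × 55 kHz = 110 kHz.

110 kHz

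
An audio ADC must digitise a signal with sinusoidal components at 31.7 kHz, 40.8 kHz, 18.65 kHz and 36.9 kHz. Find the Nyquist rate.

81.6 kHz

Highest-frequency component: 40.8 kHz.
Nyquist rate = 2 × 40.8 kHz = 81.6 kHz.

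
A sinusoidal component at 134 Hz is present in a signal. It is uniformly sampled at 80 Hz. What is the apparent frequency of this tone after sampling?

26 Hz

134 Hz mod fs = 54 Hz.
54 Hz > fs/2 = 40 Hz, folds to fs − 54 Hz = 26 Hz.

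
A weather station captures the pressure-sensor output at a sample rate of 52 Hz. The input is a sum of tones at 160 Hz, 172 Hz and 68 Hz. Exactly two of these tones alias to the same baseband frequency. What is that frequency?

fs/2 = 26 Hz.
160 Hz mod fs = 4 Hz.
4 Hz ≤ fs/2 = 26 Hz, appears at 4 Hz.
172 Hz mod fs = 16 Hz.
16 Hz ≤ fs/2 = 26 Hz, appears at 16 Hz.
68 Hz mod fs = 16 Hz.
16 Hz ≤ fs/2 = 26 Hz, appears at 16 Hz.
68 Hz and 172 Hz both map to 16 Hz.

16 Hz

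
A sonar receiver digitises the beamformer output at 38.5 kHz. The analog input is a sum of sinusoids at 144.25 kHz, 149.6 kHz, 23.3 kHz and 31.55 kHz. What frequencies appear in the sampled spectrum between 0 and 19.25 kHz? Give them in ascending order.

4.4 kHz, 6.95 kHz, 9.75 kHz, 15.2 kHz

fs/2 = 19.25 kHz.
144.25 kHz mod fs = 28.75 kHz.
28.75 kHz > fs/2 = 19.25 kHz, folds to fs − 28.75 kHz = 9.75 kHz.
149.6 kHz mod fs = 34.1 kHz.
34.1 kHz > fs/2 = 19.25 kHz, folds to fs − 34.1 kHz = 4.4 kHz.
23.3 kHz > fs/2 = 19.25 kHz, folds to fs − 23.3 kHz = 15.2 kHz.
31.55 kHz > fs/2 = 19.25 kHz, folds to fs − 31.55 kHz = 6.95 kHz.
Distinct values: {4.4 kHz, 6.95 kHz, 9.75 kHz, 15.2 kHz}.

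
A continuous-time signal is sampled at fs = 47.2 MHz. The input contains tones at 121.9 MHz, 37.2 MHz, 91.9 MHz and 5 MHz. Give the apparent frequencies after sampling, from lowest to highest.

2.5 MHz, 5 MHz, 10 MHz, 19.7 MHz

fs/2 = 23.6 MHz.
121.9 MHz mod fs = 27.5 MHz.
27.5 MHz > fs/2 = 23.6 MHz, folds to fs − 27.5 MHz = 19.7 MHz.
37.2 MHz > fs/2 = 23.6 MHz, folds to fs − 37.2 MHz = 10 MHz.
91.9 MHz mod fs = 44.7 MHz.
44.7 MHz > fs/2 = 23.6 MHz, folds to fs − 44.7 MHz = 2.5 MHz.
5 MHz ≤ fs/2 = 23.6 MHz, passes unchanged.
Distinct values: {2.5 MHz, 5 MHz, 10 MHz, 19.7 MHz}.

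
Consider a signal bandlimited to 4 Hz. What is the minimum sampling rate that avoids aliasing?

8 Hz

Nyquist rate = 2 × 4 Hz = 8 Hz.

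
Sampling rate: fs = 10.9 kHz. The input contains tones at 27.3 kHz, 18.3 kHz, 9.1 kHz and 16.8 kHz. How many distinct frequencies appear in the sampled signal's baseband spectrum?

fs/2 = 5.45 kHz.
27.3 kHz mod fs = 5.5 kHz.
5.5 kHz > fs/2 = 5.45 kHz, folds to fs − 5.5 kHz = 5.4 kHz.
18.3 kHz mod fs = 7.4 kHz.
7.4 kHz > fs/2 = 5.45 kHz, folds to fs − 7.4 kHz = 3.5 kHz.
9.1 kHz > fs/2 = 5.45 kHz, folds to fs − 9.1 kHz = 1.8 kHz.
16.8 kHz mod fs = 5.9 kHz.
5.9 kHz > fs/2 = 5.45 kHz, folds to fs − 5.9 kHz = 5 kHz.
Distinct values: {1.8 kHz, 3.5 kHz, 5 kHz, 5.4 kHz} → 4.

4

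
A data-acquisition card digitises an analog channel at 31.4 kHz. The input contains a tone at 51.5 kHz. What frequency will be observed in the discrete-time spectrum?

51.5 kHz mod fs = 20.1 kHz.
20.1 kHz > fs/2 = 15.7 kHz, folds to fs − 20.1 kHz = 11.3 kHz.

11.3 kHz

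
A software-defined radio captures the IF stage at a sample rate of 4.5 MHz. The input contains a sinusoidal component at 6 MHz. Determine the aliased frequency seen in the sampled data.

1.5 MHz

6 MHz mod fs = 1.5 MHz.
1.5 MHz ≤ fs/2 = 2.25 MHz, appears at 1.5 MHz.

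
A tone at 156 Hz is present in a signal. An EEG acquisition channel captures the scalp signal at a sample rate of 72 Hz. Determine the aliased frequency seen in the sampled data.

12 Hz

156 Hz mod fs = 12 Hz.
12 Hz ≤ fs/2 = 36 Hz, appears at 12 Hz.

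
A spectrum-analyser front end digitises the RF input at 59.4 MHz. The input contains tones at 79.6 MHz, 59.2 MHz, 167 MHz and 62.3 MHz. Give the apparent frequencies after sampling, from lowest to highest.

fs/2 = 29.7 MHz.
79.6 MHz mod fs = 20.2 MHz.
20.2 MHz ≤ fs/2 = 29.7 MHz, appears at 20.2 MHz.
59.2 MHz > fs/2 = 29.7 MHz, folds to fs − 59.2 MHz = 0.2 MHz.
167 MHz mod fs = 48.2 MHz.
48.2 MHz > fs/2 = 29.7 MHz, folds to fs − 48.2 MHz = 11.2 MHz.
62.3 MHz mod fs = 2.9 MHz.
2.9 MHz ≤ fs/2 = 29.7 MHz, appears at 2.9 MHz.
Distinct values: {0.2 MHz, 2.9 MHz, 11.2 MHz, 20.2 MHz}.

0.2 MHz, 2.9 MHz, 11.2 MHz, 20.2 MHz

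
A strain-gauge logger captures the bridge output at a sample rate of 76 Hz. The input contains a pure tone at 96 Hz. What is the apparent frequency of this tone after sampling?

96 Hz mod fs = 20 Hz.
20 Hz ≤ fs/2 = 38 Hz, appears at 20 Hz.

20 Hz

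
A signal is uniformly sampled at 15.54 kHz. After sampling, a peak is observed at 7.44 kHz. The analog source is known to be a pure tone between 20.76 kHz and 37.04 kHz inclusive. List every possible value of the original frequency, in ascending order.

Frequencies that alias to 7.44 kHz are k·fs ± 7.44 kHz for integer k ≥ 0.
k=0: 7.44 kHz.
k=1: 8.1 kHz, 22.98 kHz.
k=2: 23.64 kHz, 38.52 kHz.
k=3: 39.18 kHz, 54.06 kHz.
Within [20.76 kHz, 37.04 kHz]: 22.98 kHz, 23.64 kHz.

22.98 kHz, 23.64 kHz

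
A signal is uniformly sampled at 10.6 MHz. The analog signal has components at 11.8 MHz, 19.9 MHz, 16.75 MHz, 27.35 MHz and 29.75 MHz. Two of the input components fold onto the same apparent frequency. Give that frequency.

4.45 MHz

fs/2 = 5.3 MHz.
11.8 MHz mod fs = 1.2 MHz.
1.2 MHz ≤ fs/2 = 5.3 MHz, appears at 1.2 MHz.
19.9 MHz mod fs = 9.3 MHz.
9.3 MHz > fs/2 = 5.3 MHz, folds to fs − 9.3 MHz = 1.3 MHz.
16.75 MHz mod fs = 6.15 MHz.
6.15 MHz > fs/2 = 5.3 MHz, folds to fs − 6.15 MHz = 4.45 MHz.
27.35 MHz mod fs = 6.15 MHz.
6.15 MHz > fs/2 = 5.3 MHz, folds to fs − 6.15 MHz = 4.45 MHz.
29.75 MHz mod fs = 8.55 MHz.
8.55 MHz > fs/2 = 5.3 MHz, folds to fs − 8.55 MHz = 2.05 MHz.
16.75 MHz and 27.35 MHz both map to 4.45 MHz.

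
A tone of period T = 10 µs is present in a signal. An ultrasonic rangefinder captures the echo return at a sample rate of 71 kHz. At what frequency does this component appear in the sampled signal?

T = 10 µs → f = 1/T = 100 kHz.
100 kHz mod fs = 29 kHz.
29 kHz ≤ fs/2 = 35.5 kHz, appears at 29 kHz.

29 kHz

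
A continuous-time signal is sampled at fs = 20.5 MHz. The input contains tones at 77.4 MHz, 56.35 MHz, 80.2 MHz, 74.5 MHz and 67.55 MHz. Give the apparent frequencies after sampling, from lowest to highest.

1.8 MHz, 4.6 MHz, 5.15 MHz, 6.05 MHz, 7.5 MHz

fs/2 = 10.25 MHz.
77.4 MHz mod fs = 15.9 MHz.
15.9 MHz > fs/2 = 10.25 MHz, folds to fs − 15.9 MHz = 4.6 MHz.
56.35 MHz mod fs = 15.35 MHz.
15.35 MHz > fs/2 = 10.25 MHz, folds to fs − 15.35 MHz = 5.15 MHz.
80.2 MHz mod fs = 18.7 MHz.
18.7 MHz > fs/2 = 10.25 MHz, folds to fs − 18.7 MHz = 1.8 MHz.
74.5 MHz mod fs = 13 MHz.
13 MHz > fs/2 = 10.25 MHz, folds to fs − 13 MHz = 7.5 MHz.
67.55 MHz mod fs = 6.05 MHz.
6.05 MHz ≤ fs/2 = 10.25 MHz, appears at 6.05 MHz.
Distinct values: {1.8 MHz, 4.6 MHz, 5.15 MHz, 6.05 MHz, 7.5 MHz}.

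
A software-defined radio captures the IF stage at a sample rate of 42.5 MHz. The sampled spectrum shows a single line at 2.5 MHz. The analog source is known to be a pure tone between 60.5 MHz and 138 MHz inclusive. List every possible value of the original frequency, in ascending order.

82.5 MHz, 87.5 MHz, 125 MHz, 130 MHz

Frequencies that alias to 2.5 MHz are k·fs ± 2.5 MHz for integer k ≥ 0.
k=0: 2.5 MHz.
k=1: 40 MHz, 45 MHz.
k=2: 82.5 MHz, 87.5 MHz.
k=3: 125 MHz, 130 MHz.
k=4: 167.5 MHz, 172.5 MHz.
Within [60.5 MHz, 138 MHz]: 82.5 MHz, 87.5 MHz, 125 MHz, 130 MHz.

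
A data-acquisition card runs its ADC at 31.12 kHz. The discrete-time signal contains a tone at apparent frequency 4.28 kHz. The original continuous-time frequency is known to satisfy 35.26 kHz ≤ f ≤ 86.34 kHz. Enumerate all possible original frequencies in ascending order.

Frequencies that alias to 4.28 kHz are k·fs ± 4.28 kHz for integer k ≥ 0.
k=0: 4.28 kHz.
k=1: 26.84 kHz, 35.4 kHz.
k=2: 57.96 kHz, 66.52 kHz.
k=3: 89.08 kHz, 97.64 kHz.
Within [35.26 kHz, 86.34 kHz]: 35.4 kHz, 57.96 kHz, 66.52 kHz.

35.4 kHz, 57.96 kHz, 66.52 kHz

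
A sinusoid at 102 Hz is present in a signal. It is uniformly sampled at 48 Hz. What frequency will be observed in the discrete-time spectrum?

6 Hz

102 Hz mod fs = 6 Hz.
6 Hz ≤ fs/2 = 24 Hz, appears at 6 Hz.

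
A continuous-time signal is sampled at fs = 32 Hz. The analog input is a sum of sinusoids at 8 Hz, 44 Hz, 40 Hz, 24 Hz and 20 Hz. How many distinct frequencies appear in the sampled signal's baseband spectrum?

2

fs/2 = 16 Hz.
8 Hz ≤ fs/2 = 16 Hz, passes unchanged.
44 Hz mod fs = 12 Hz.
12 Hz ≤ fs/2 = 16 Hz, appears at 12 Hz.
40 Hz mod fs = 8 Hz.
8 Hz ≤ fs/2 = 16 Hz, appears at 8 Hz.
24 Hz > fs/2 = 16 Hz, folds to fs − 24 Hz = 8 Hz.
20 Hz > fs/2 = 16 Hz, folds to fs − 20 Hz = 12 Hz.
Distinct values: {8 Hz, 12 Hz} → 2.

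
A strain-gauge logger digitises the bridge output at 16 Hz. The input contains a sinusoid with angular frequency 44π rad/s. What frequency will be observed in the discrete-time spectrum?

ω = 44π rad/s → f = ω/(2π) = 22 Hz.
22 Hz mod fs = 6 Hz.
6 Hz ≤ fs/2 = 8 Hz, appears at 6 Hz.

6 Hz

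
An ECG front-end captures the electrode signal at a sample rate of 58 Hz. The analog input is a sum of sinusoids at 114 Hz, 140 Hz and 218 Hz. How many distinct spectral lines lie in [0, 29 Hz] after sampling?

fs/2 = 29 Hz.
114 Hz mod fs = 56 Hz.
56 Hz > fs/2 = 29 Hz, folds to fs − 56 Hz = 2 Hz.
140 Hz mod fs = 24 Hz.
24 Hz ≤ fs/2 = 29 Hz, appears at 24 Hz.
218 Hz mod fs = 44 Hz.
44 Hz > fs/2 = 29 Hz, folds to fs − 44 Hz = 14 Hz.
Distinct values: {2 Hz, 14 Hz, 24 Hz} → 3.

3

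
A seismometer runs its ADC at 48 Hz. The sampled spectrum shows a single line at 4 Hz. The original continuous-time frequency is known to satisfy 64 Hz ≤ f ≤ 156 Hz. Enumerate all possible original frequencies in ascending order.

92 Hz, 100 Hz, 140 Hz, 148 Hz

Frequencies that alias to 4 Hz are k·fs ± 4 Hz for integer k ≥ 0.
k=0: 4 Hz.
k=1: 44 Hz, 52 Hz.
k=2: 92 Hz, 100 Hz.
k=3: 140 Hz, 148 Hz.
k=4: 188 Hz, 196 Hz.
Within [64 Hz, 156 Hz]: 92 Hz, 100 Hz, 140 Hz, 148 Hz.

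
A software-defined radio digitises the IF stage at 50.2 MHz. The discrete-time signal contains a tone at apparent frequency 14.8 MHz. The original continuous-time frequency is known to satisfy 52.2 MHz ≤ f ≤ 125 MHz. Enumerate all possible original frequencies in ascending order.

65 MHz, 85.6 MHz, 115.2 MHz

Frequencies that alias to 14.8 MHz are k·fs ± 14.8 MHz for integer k ≥ 0.
k=0: 14.8 MHz.
k=1: 35.4 MHz, 65 MHz.
k=2: 85.6 MHz, 115.2 MHz.
k=3: 135.8 MHz, 165.4 MHz.
Within [52.2 MHz, 125 MHz]: 65 MHz, 85.6 MHz, 115.2 MHz.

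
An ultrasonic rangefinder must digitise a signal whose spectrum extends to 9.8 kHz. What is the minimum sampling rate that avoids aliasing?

19.6 kHz

Nyquist rate = 2 × 9.8 kHz = 19.6 kHz.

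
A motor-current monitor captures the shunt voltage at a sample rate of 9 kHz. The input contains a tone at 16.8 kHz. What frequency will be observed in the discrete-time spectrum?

16.8 kHz mod fs = 7.8 kHz.
7.8 kHz > fs/2 = 4.5 kHz, folds to fs − 7.8 kHz = 1.2 kHz.

1.2 kHz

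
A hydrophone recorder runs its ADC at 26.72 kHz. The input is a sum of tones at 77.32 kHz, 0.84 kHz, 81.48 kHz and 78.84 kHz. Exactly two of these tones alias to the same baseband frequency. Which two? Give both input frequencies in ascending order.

fs/2 = 13.36 kHz.
77.32 kHz mod fs = 23.88 kHz.
23.88 kHz > fs/2 = 13.36 kHz, folds to fs − 23.88 kHz = 2.84 kHz.
0.84 kHz ≤ fs/2 = 13.36 kHz, passes unchanged.
81.48 kHz mod fs = 1.32 kHz.
1.32 kHz ≤ fs/2 = 13.36 kHz, appears at 1.32 kHz.
78.84 kHz mod fs = 25.4 kHz.
25.4 kHz > fs/2 = 13.36 kHz, folds to fs − 25.4 kHz = 1.32 kHz.
78.84 kHz and 81.48 kHz both map to 1.32 kHz.

78.84 kHz, 81.48 kHz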